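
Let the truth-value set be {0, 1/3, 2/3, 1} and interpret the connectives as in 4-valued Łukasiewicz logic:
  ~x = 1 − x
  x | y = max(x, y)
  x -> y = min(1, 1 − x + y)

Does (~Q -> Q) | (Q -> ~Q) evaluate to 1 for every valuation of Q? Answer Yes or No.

Yes

Q = 0 ↦ 1
Q = 1/3 ↦ 1
Q = 2/3 ↦ 1
Q = 1 ↦ 1
Every assignment gives a value ≥ 1.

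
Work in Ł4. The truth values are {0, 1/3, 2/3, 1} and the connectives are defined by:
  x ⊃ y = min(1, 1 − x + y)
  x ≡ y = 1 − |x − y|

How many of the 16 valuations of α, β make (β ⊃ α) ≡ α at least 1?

α = 0, β = 0 ↦ 0  <
α = 0, β = 1/3 ↦ 1/3  <
α = 0, β = 2/3 ↦ 2/3  <
α = 0, β = 1 ↦ 1  ≥
α = 1/3, β = 0 ↦ 1/3  <
α = 1/3, β = 1/3 ↦ 1/3  <
α = 1/3, β = 2/3 ↦ 2/3  <
α = 1/3, β = 1 ↦ 1  ≥
α = 2/3, β = 0 ↦ 2/3  <
α = 2/3, β = 1/3 ↦ 2/3  <
α = 2/3, β = 2/3 ↦ 2/3  <
α = 2/3, β = 1 ↦ 1  ≥
α = 1, β = 0 ↦ 1  ≥
α = 1, β = 1/3 ↦ 1  ≥
α = 1, β = 2/3 ↦ 1  ≥
α = 1, β = 1 ↦ 1  ≥
So 7 of the 16 assignments meet the threshold.

7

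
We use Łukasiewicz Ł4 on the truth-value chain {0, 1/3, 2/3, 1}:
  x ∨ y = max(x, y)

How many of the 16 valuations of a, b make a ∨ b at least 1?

a = 0, b = 0 ↦ 0  <
a = 0, b = 1/3 ↦ 1/3  <
a = 0, b = 2/3 ↦ 2/3  <
a = 0, b = 1 ↦ 1  ≥
a = 1/3, b = 0 ↦ 1/3  <
a = 1/3, b = 1/3 ↦ 1/3  <
a = 1/3, b = 2/3 ↦ 2/3  <
a = 1/3, b = 1 ↦ 1  ≥
a = 2/3, b = 0 ↦ 2/3  <
a = 2/3, b = 1/3 ↦ 2/3  <
a = 2/3, b = 2/3 ↦ 2/3  <
a = 2/3, b = 1 ↦ 1  ≥
a = 1, b = 0 ↦ 1  ≥
a = 1, b = 1/3 ↦ 1  ≥
a = 1, b = 2/3 ↦ 1  ≥
a = 1, b = 1 ↦ 1  ≥
So 7 of the 16 assignments meet the threshold.

7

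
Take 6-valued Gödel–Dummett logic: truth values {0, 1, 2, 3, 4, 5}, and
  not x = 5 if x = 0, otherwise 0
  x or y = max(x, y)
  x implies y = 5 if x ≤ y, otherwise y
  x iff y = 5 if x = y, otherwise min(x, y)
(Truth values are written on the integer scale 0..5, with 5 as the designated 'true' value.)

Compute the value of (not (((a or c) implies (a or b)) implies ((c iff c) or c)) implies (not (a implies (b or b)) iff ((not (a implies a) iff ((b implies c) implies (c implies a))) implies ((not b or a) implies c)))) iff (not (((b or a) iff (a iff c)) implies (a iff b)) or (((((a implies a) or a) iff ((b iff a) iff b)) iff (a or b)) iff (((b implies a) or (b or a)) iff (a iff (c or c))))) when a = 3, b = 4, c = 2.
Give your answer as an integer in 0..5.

a or c = 3 or 2 = 3
a or b = 3 or 4 = 4
(a or c) implies (a or b) = 3 implies 4 = 5
c iff c = 2 iff 2 = 5
(c iff c) or c = 5 or 2 = 5
((a or c) implies (a or b)) implies ((c iff c) or c) = 5 implies 5 = 5
not (((a or c) implies (a or b)) implies ((c iff c) or c)) = not 5 = 0
b or b = 4 or 4 = 4
a implies (b or b) = 3 implies 4 = 5
not (a implies (b or b)) = not 5 = 0
a implies a = 3 implies 3 = 5
not (a implies a) = not 5 = 0
b implies c = 4 implies 2 = 2
c implies a = 2 implies 3 = 5
(b implies c) implies (c implies a) = 2 implies 5 = 5
not (a implies a) iff ((b implies c) implies (c implies a)) = 0 iff 5 = 0
not b = not 4 = 0
not b or a = 0 or 3 = 3
(not b or a) implies c = 3 implies 2 = 2
(not (a implies a) iff ((b implies c) implies (c implies a))) implies ((not b or a) implies c) = 0 implies 2 = 5
not (a implies (b or b)) iff ((not (a implies a) iff ((b implies c) implies (c implies a))) implies ((not b or a) implies c)) = 0 iff 5 = 0
not (((a or c) implies (a or b)) implies ((c iff c) or c)) implies (not (a implies (b or b)) iff ((not (a implies a) iff ((b implies c) implies (c implies a))) implies ((not b or a) implies c))) = 0 implies 0 = 5
b or a = 4 or 3 = 4
a iff c = 3 iff 2 = 2
(b or a) iff (a iff c) = 4 iff 2 = 2
a iff b = 3 iff 4 = 3
((b or a) iff (a iff c)) implies (a iff b) = 2 implies 3 = 5
not (((b or a) iff (a iff c)) implies (a iff b)) = not 5 = 0
a implies a = 3 implies 3 = 5
(a implies a) or a = 5 or 3 = 5
b iff a = 4 iff 3 = 3
(b iff a) iff b = 3 iff 4 = 3
((a implies a) or a) iff ((b iff a) iff b) = 5 iff 3 = 3
a or b = 3 or 4 = 4
(((a implies a) or a) iff ((b iff a) iff b)) iff (a or b) = 3 iff 4 = 3
b implies a = 4 implies 3 = 3
b or a = 4 or 3 = 4
(b implies a) or (b or a) = 3 or 4 = 4
c or c = 2 or 2 = 2
a iff (c or c) = 3 iff 2 = 2
((b implies a) or (b or a)) iff (a iff (c or c)) = 4 iff 2 = 2
((((a implies a) or a) iff ((b iff a) iff b)) iff (a or b)) iff (((b implies a) or (b or a)) iff (a iff (c or c))) = 3 iff 2 = 2
not (((b or a) iff (a iff c)) implies (a iff b)) or (((((a implies a) or a) iff ((b iff a) iff b)) iff (a or b)) iff (((b implies a) or (b or a)) iff (a iff (c or c)))) = 0 or 2 = 2
(not (((a or c) implies (a or b)) implies ((c iff c) or c)) implies (not (a implies (b or b)) iff ((not (a implies a) iff ((b implies c) implies (c implies a))) implies ((not b or a) implies c)))) iff (not (((b or a) iff (a iff c)) implies (a iff b)) or (((((a implies a) or a) iff ((b iff a) iff b)) iff (a or b)) iff (((b implies a) or (b or a)) iff (a iff (c or c))))) = 5 iff 2 = 2

2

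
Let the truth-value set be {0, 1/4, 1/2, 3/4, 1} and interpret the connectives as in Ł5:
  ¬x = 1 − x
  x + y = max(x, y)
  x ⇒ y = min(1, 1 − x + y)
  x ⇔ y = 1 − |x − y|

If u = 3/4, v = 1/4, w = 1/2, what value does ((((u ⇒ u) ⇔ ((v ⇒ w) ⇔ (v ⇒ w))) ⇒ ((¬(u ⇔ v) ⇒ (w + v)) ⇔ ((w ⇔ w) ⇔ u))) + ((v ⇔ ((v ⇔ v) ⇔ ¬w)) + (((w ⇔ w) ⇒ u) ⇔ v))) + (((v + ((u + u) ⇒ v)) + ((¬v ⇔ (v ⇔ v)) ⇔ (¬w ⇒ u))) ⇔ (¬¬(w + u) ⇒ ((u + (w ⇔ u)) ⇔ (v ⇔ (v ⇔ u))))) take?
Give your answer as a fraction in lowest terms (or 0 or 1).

u ⇒ u = 3/4 ⇒ 3/4 = 1
v ⇒ w = 1/4 ⇒ 1/2 = 1
v ⇒ w = 1/4 ⇒ 1/2 = 1
(v ⇒ w) ⇔ (v ⇒ w) = 1 ⇔ 1 = 1
(u ⇒ u) ⇔ ((v ⇒ w) ⇔ (v ⇒ w)) = 1 ⇔ 1 = 1
u ⇔ v = 3/4 ⇔ 1/4 = 1/2
¬(u ⇔ v) = ¬1/2 = 1/2
w + v = 1/2 + 1/4 = 1/2
¬(u ⇔ v) ⇒ (w + v) = 1/2 ⇒ 1/2 = 1
w ⇔ w = 1/2 ⇔ 1/2 = 1
(w ⇔ w) ⇔ u = 1 ⇔ 3/4 = 3/4
(¬(u ⇔ v) ⇒ (w + v)) ⇔ ((w ⇔ w) ⇔ u) = 1 ⇔ 3/4 = 3/4
((u ⇒ u) ⇔ ((v ⇒ w) ⇔ (v ⇒ w))) ⇒ ((¬(u ⇔ v) ⇒ (w + v)) ⇔ ((w ⇔ w) ⇔ u)) = 1 ⇒ 3/4 = 3/4
v ⇔ v = 1/4 ⇔ 1/4 = 1
¬w = ¬1/2 = 1/2
(v ⇔ v) ⇔ ¬w = 1 ⇔ 1/2 = 1/2
v ⇔ ((v ⇔ v) ⇔ ¬w) = 1/4 ⇔ 1/2 = 3/4
w ⇔ w = 1/2 ⇔ 1/2 = 1
(w ⇔ w) ⇒ u = 1 ⇒ 3/4 = 3/4
((w ⇔ w) ⇒ u) ⇔ v = 3/4 ⇔ 1/4 = 1/2
(v ⇔ ((v ⇔ v) ⇔ ¬w)) + (((w ⇔ w) ⇒ u) ⇔ v) = 3/4 + 1/2 = 3/4
(((u ⇒ u) ⇔ ((v ⇒ w) ⇔ (v ⇒ w))) ⇒ ((¬(u ⇔ v) ⇒ (w + v)) ⇔ ((w ⇔ w) ⇔ u))) + ((v ⇔ ((v ⇔ v) ⇔ ¬w)) + (((w ⇔ w) ⇒ u) ⇔ v)) = 3/4 + 3/4 = 3/4
u + u = 3/4 + 3/4 = 3/4
(u + u) ⇒ v = 3/4 ⇒ 1/4 = 1/2
v + ((u + u) ⇒ v) = 1/4 + 1/2 = 1/2
¬v = ¬1/4 = 3/4
v ⇔ v = 1/4 ⇔ 1/4 = 1
¬v ⇔ (v ⇔ v) = 3/4 ⇔ 1 = 3/4
¬w = ¬1/2 = 1/2
¬w ⇒ u = 1/2 ⇒ 3/4 = 1
(¬v ⇔ (v ⇔ v)) ⇔ (¬w ⇒ u) = 3/4 ⇔ 1 = 3/4
(v + ((u + u) ⇒ v)) + ((¬v ⇔ (v ⇔ v)) ⇔ (¬w ⇒ u)) = 1/2 + 3/4 = 3/4
w + u = 1/2 + 3/4 = 3/4
¬(w + u) = ¬3/4 = 1/4
¬¬(w + u) = ¬1/4 = 3/4
w ⇔ u = 1/2 ⇔ 3/4 = 3/4
u + (w ⇔ u) = 3/4 + 3/4 = 3/4
v ⇔ u = 1/4 ⇔ 3/4 = 1/2
v ⇔ (v ⇔ u) = 1/4 ⇔ 1/2 = 3/4
(u + (w ⇔ u)) ⇔ (v ⇔ (v ⇔ u)) = 3/4 ⇔ 3/4 = 1
¬¬(w + u) ⇒ ((u + (w ⇔ u)) ⇔ (v ⇔ (v ⇔ u))) = 3/4 ⇒ 1 = 1
((v + ((u + u) ⇒ v)) + ((¬v ⇔ (v ⇔ v)) ⇔ (¬w ⇒ u))) ⇔ (¬¬(w + u) ⇒ ((u + (w ⇔ u)) ⇔ (v ⇔ (v ⇔ u)))) = 3/4 ⇔ 1 = 3/4
((((u ⇒ u) ⇔ ((v ⇒ w) ⇔ (v ⇒ w))) ⇒ ((¬(u ⇔ v) ⇒ (w + v)) ⇔ ((w ⇔ w) ⇔ u))) + ((v ⇔ ((v ⇔ v) ⇔ ¬w)) + (((w ⇔ w) ⇒ u) ⇔ v))) + (((v + ((u + u) ⇒ v)) + ((¬v ⇔ (v ⇔ v)) ⇔ (¬w ⇒ u))) ⇔ (¬¬(w + u) ⇒ ((u + (w ⇔ u)) ⇔ (v ⇔ (v ⇔ u))))) = 3/4 + 3/4 = 3/4

3/4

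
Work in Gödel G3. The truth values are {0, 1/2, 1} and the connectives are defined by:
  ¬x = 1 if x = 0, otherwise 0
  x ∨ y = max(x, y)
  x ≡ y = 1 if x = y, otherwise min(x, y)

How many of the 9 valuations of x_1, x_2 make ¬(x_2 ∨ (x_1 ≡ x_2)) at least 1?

x_1 = 0, x_2 = 0 ↦ 0  <
x_1 = 0, x_2 = 1/2 ↦ 0  <
x_1 = 0, x_2 = 1 ↦ 0  <
x_1 = 1/2, x_2 = 0 ↦ 1  ≥
x_1 = 1/2, x_2 = 1/2 ↦ 0  <
x_1 = 1/2, x_2 = 1 ↦ 0  <
x_1 = 1, x_2 = 0 ↦ 1  ≥
x_1 = 1, x_2 = 1/2 ↦ 0  <
x_1 = 1, x_2 = 1 ↦ 0  <
So 2 of the 9 assignments meet the threshold.

2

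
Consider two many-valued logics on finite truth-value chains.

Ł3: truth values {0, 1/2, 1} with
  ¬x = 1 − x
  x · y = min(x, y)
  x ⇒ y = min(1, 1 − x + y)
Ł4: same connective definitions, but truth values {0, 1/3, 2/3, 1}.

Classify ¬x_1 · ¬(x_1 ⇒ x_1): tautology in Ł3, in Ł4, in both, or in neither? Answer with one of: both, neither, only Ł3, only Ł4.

neither

In Ł3: at x_1 = 0 the value is 0 — not a tautology.
In Ł4: at x_1 = 0 the value is 0 — not a tautology.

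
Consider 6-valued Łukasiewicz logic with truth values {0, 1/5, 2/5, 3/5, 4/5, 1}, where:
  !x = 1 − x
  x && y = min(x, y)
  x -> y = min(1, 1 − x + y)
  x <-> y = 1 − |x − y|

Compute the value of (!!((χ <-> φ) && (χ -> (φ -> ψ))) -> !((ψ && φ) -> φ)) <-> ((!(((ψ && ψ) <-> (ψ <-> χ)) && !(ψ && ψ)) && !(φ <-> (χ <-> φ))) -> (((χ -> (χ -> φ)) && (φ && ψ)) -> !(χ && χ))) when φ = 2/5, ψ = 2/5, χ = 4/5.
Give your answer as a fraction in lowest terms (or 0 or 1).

2/5

χ <-> φ = 4/5 <-> 2/5 = 3/5
φ -> ψ = 2/5 -> 2/5 = 1
χ -> (φ -> ψ) = 4/5 -> 1 = 1
(χ <-> φ) && (χ -> (φ -> ψ)) = 3/5 && 1 = 3/5
!((χ <-> φ) && (χ -> (φ -> ψ))) = !3/5 = 2/5
!!((χ <-> φ) && (χ -> (φ -> ψ))) = !2/5 = 3/5
ψ && φ = 2/5 && 2/5 = 2/5
(ψ && φ) -> φ = 2/5 -> 2/5 = 1
!((ψ && φ) -> φ) = !1 = 0
!!((χ <-> φ) && (χ -> (φ -> ψ))) -> !((ψ && φ) -> φ) = 3/5 -> 0 = 2/5
ψ && ψ = 2/5 && 2/5 = 2/5
ψ <-> χ = 2/5 <-> 4/5 = 3/5
(ψ && ψ) <-> (ψ <-> χ) = 2/5 <-> 3/5 = 4/5
ψ && ψ = 2/5 && 2/5 = 2/5
!(ψ && ψ) = !2/5 = 3/5
((ψ && ψ) <-> (ψ <-> χ)) && !(ψ && ψ) = 4/5 && 3/5 = 3/5
!(((ψ && ψ) <-> (ψ <-> χ)) && !(ψ && ψ)) = !3/5 = 2/5
χ <-> φ = 4/5 <-> 2/5 = 3/5
φ <-> (χ <-> φ) = 2/5 <-> 3/5 = 4/5
!(φ <-> (χ <-> φ)) = !4/5 = 1/5
!(((ψ && ψ) <-> (ψ <-> χ)) && !(ψ && ψ)) && !(φ <-> (χ <-> φ)) = 2/5 && 1/5 = 1/5
χ -> φ = 4/5 -> 2/5 = 3/5
χ -> (χ -> φ) = 4/5 -> 3/5 = 4/5
φ && ψ = 2/5 && 2/5 = 2/5
(χ -> (χ -> φ)) && (φ && ψ) = 4/5 && 2/5 = 2/5
χ && χ = 4/5 && 4/5 = 4/5
!(χ && χ) = !4/5 = 1/5
((χ -> (χ -> φ)) && (φ && ψ)) -> !(χ && χ) = 2/5 -> 1/5 = 4/5
(!(((ψ && ψ) <-> (ψ <-> χ)) && !(ψ && ψ)) && !(φ <-> (χ <-> φ))) -> (((χ -> (χ -> φ)) && (φ && ψ)) -> !(χ && χ)) = 1/5 -> 4/5 = 1
(!!((χ <-> φ) && (χ -> (φ -> ψ))) -> !((ψ && φ) -> φ)) <-> ((!(((ψ && ψ) <-> (ψ <-> χ)) && !(ψ && ψ)) && !(φ <-> (χ <-> φ))) -> (((χ -> (χ -> φ)) && (φ && ψ)) -> !(χ && χ))) = 2/5 <-> 1 = 2/5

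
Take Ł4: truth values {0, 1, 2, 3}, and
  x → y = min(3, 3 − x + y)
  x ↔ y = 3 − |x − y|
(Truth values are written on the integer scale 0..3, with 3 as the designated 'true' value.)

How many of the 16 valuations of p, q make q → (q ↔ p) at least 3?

p = 0, q = 0 ↦ 3  ≥
p = 0, q = 1 ↦ 3  ≥
p = 0, q = 2 ↦ 2  <
p = 0, q = 3 ↦ 0  <
p = 1, q = 0 ↦ 3  ≥
p = 1, q = 1 ↦ 3  ≥
p = 1, q = 2 ↦ 3  ≥
p = 1, q = 3 ↦ 1  <
p = 2, q = 0 ↦ 3  ≥
p = 2, q = 1 ↦ 3  ≥
p = 2, q = 2 ↦ 3  ≥
p = 2, q = 3 ↦ 2  <
p = 3, q = 0 ↦ 3  ≥
p = 3, q = 1 ↦ 3  ≥
p = 3, q = 2 ↦ 3  ≥
p = 3, q = 3 ↦ 3  ≥
So 12 of the 16 assignments meet the threshold.

12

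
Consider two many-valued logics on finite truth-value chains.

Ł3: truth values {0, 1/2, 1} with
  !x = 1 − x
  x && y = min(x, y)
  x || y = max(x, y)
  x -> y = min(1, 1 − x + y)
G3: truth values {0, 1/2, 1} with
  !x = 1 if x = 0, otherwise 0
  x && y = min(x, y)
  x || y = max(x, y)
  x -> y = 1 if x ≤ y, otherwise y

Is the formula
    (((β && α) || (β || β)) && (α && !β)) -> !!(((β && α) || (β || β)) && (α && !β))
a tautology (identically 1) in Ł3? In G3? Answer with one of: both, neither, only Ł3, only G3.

both

In Ł3: every assignment gives 1 — tautology.
In G3: every assignment gives 1 — tautology.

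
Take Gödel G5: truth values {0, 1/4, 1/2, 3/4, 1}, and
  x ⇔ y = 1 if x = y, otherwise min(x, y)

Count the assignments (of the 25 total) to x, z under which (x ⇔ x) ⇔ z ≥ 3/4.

10

value 1: 5 assignments (counts)
value 3/4: 5 assignments (counts)
value 1/2: 5 assignments
value 1/4: 5 assignments
value 0: 5 assignments
So 10 of the 25 assignments meet the threshold.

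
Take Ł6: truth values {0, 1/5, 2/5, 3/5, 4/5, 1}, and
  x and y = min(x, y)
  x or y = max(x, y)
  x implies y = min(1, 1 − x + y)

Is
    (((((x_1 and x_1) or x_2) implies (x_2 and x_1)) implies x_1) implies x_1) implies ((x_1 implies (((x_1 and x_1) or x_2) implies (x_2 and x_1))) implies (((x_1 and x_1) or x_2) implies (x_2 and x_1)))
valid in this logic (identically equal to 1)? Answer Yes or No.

At x_1 = 4/5, x_2 = 4/5, for instance:
x_1 and x_1 = 4/5 and 4/5 = 4/5
(x_1 and x_1) or x_2 = 4/5 or 4/5 = 4/5
x_2 and x_1 = 4/5 and 4/5 = 4/5
((x_1 and x_1) or x_2) implies (x_2 and x_1) = 4/5 implies 4/5 = 1
(((x_1 and x_1) or x_2) implies (x_2 and x_1)) implies x_1 = 1 implies 4/5 = 4/5
((((x_1 and x_1) or x_2) implies (x_2 and x_1)) implies x_1) implies x_1 = 4/5 implies 4/5 = 1
x_1 implies (((x_1 and x_1) or x_2) implies (x_2 and x_1)) = 4/5 implies 1 = 1
(x_1 implies (((x_1 and x_1) or x_2) implies (x_2 and x_1))) implies (((x_1 and x_1) or x_2) implies (x_2 and x_1)) = 1 implies 1 = 1
(((((x_1 and x_1) or x_2) implies (x_2 and x_1)) implies x_1) implies x_1) implies ((x_1 implies (((x_1 and x_1) or x_2) implies (x_2 and x_1))) implies (((x_1 and x_1) or x_2) implies (x_2 and x_1))) = 1 implies 1 = 1
and checking the remaining 35 assignments likewise gives ≥ 1 in every case.

Yes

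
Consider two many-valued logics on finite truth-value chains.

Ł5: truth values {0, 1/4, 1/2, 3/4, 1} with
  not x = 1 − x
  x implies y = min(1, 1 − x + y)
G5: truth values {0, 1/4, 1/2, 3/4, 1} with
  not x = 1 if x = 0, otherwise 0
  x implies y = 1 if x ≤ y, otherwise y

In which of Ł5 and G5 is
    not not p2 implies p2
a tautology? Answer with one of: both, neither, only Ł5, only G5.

In Ł5: every assignment gives 1 — tautology.
In G5: at p2 = 1/4 the value is 1/4 — not a tautology.

only Ł5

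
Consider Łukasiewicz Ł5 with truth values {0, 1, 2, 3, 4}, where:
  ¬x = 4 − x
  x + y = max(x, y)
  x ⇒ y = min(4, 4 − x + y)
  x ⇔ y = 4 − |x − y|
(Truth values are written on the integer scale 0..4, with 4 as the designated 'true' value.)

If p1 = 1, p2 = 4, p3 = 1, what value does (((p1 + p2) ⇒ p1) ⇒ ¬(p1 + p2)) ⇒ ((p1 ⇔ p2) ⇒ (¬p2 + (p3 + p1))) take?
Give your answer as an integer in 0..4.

4

p1 + p2 = 1 + 4 = 4
(p1 + p2) ⇒ p1 = 4 ⇒ 1 = 1
p1 + p2 = 1 + 4 = 4
¬(p1 + p2) = ¬4 = 0
((p1 + p2) ⇒ p1) ⇒ ¬(p1 + p2) = 1 ⇒ 0 = 3
p1 ⇔ p2 = 1 ⇔ 4 = 1
¬p2 = ¬4 = 0
p3 + p1 = 1 + 1 = 1
¬p2 + (p3 + p1) = 0 + 1 = 1
(p1 ⇔ p2) ⇒ (¬p2 + (p3 + p1)) = 1 ⇒ 1 = 4
(((p1 + p2) ⇒ p1) ⇒ ¬(p1 + p2)) ⇒ ((p1 ⇔ p2) ⇒ (¬p2 + (p3 + p1))) = 3 ⇒ 4 = 4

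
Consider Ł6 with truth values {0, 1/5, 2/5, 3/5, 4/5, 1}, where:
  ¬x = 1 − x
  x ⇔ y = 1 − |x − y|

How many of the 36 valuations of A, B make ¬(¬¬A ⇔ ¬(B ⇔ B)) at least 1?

value 1: 6 assignments (counts)
value 4/5: 6 assignments
value 3/5: 6 assignments
value 2/5: 6 assignments
value 1/5: 6 assignments
value 0: 6 assignments
So 6 of the 36 assignments meet the threshold.

6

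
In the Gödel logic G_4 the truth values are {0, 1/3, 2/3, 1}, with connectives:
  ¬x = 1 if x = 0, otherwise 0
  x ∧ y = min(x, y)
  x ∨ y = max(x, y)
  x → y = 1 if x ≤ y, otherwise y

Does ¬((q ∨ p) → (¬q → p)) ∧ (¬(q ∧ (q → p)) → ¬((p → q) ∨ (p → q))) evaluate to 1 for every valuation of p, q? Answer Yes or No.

No

Counterexample: take p = 0, q = 0.
q ∨ p = 0 ∨ 0 = 0
¬q = ¬0 = 1
¬q → p = 1 → 0 = 0
(q ∨ p) → (¬q → p) = 0 → 0 = 1
¬((q ∨ p) → (¬q → p)) = ¬1 = 0
q → p = 0 → 0 = 1
q ∧ (q → p) = 0 ∧ 1 = 0
¬(q ∧ (q → p)) = ¬0 = 1
p → q = 0 → 0 = 1
p → q = 0 → 0 = 1
(p → q) ∨ (p → q) = 1 ∨ 1 = 1
¬((p → q) ∨ (p → q)) = ¬1 = 0
¬(q ∧ (q → p)) → ¬((p → q) ∨ (p → q)) = 1 → 0 = 0
¬((q ∨ p) → (¬q → p)) ∧ (¬(q ∧ (q → p)) → ¬((p → q) ∨ (p → q))) = 0 ∧ 0 = 0
This gives 0 ≠ 1.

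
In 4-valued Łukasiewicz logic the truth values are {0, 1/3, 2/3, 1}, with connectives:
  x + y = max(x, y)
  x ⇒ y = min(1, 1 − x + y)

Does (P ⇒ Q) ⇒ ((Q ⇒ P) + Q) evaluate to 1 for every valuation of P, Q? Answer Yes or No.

No

Counterexample: take P = 0, Q = 1/3.
P ⇒ Q = 0 ⇒ 1/3 = 1
Q ⇒ P = 1/3 ⇒ 0 = 2/3
(Q ⇒ P) + Q = 2/3 + 1/3 = 2/3
(P ⇒ Q) ⇒ ((Q ⇒ P) + Q) = 1 ⇒ 2/3 = 2/3
This gives 2/3 ≠ 1.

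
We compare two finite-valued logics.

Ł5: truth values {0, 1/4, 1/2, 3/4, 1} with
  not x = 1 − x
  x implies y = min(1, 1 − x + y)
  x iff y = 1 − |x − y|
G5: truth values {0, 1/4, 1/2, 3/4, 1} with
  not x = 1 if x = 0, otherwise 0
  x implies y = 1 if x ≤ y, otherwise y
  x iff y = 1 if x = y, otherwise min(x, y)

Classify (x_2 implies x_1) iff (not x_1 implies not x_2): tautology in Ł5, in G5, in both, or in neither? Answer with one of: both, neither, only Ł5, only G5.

only Ł5

In Ł5: every assignment gives 1 — tautology.
In G5: at x_1 = 1/4, x_2 = 1/2 the value is 1/4 — not a tautology.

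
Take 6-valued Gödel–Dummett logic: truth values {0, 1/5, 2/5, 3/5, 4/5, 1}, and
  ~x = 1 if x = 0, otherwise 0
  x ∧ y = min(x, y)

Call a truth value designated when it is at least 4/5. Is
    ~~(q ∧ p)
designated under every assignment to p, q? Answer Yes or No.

No

Counterexample: take p = 0, q = 0.
q ∧ p = 0 ∧ 0 = 0
~(q ∧ p) = ~0 = 1
~~(q ∧ p) = ~1 = 0
This gives 0, which is below 4/5.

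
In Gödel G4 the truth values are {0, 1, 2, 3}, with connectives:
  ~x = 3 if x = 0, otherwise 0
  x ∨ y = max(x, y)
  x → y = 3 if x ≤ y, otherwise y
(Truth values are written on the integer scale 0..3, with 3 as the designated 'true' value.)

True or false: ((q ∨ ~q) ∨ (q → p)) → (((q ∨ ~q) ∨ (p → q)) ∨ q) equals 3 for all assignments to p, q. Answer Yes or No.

No

Counterexample: take p = 2, q = 1.
~q = ~1 = 0
q ∨ ~q = 1 ∨ 0 = 1
q → p = 1 → 2 = 3
(q ∨ ~q) ∨ (q → p) = 1 ∨ 3 = 3
~q = ~1 = 0
q ∨ ~q = 1 ∨ 0 = 1
p → q = 2 → 1 = 1
(q ∨ ~q) ∨ (p → q) = 1 ∨ 1 = 1
((q ∨ ~q) ∨ (p → q)) ∨ q = 1 ∨ 1 = 1
((q ∨ ~q) ∨ (q → p)) → (((q ∨ ~q) ∨ (p → q)) ∨ q) = 3 → 1 = 1
This gives 1 ≠ 3.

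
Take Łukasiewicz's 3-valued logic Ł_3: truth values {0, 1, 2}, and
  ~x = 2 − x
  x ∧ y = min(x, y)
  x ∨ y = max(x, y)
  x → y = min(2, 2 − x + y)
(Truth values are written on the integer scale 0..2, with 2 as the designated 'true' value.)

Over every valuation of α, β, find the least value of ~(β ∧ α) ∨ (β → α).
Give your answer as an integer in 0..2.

Take α = 1, β = 2:
β ∧ α = 2 ∧ 1 = 1
~(β ∧ α) = ~1 = 1
β → α = 2 → 1 = 1
~(β ∧ α) ∨ (β → α) = 1 ∨ 1 = 1
No assignment yields a value below 1, so this is the minimum.

1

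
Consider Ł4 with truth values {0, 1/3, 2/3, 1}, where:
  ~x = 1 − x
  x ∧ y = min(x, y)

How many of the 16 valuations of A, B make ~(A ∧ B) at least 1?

7

A = 0, B = 0 ↦ 1  ≥
A = 0, B = 1/3 ↦ 1  ≥
A = 0, B = 2/3 ↦ 1  ≥
A = 0, B = 1 ↦ 1  ≥
A = 1/3, B = 0 ↦ 1  ≥
A = 1/3, B = 1/3 ↦ 2/3  <
A = 1/3, B = 2/3 ↦ 2/3  <
A = 1/3, B = 1 ↦ 2/3  <
A = 2/3, B = 0 ↦ 1  ≥
A = 2/3, B = 1/3 ↦ 2/3  <
A = 2/3, B = 2/3 ↦ 1/3  <
A = 2/3, B = 1 ↦ 1/3  <
A = 1, B = 0 ↦ 1  ≥
A = 1, B = 1/3 ↦ 2/3  <
A = 1, B = 2/3 ↦ 1/3  <
A = 1, B = 1 ↦ 0  <
So 7 of the 16 assignments meet the threshold.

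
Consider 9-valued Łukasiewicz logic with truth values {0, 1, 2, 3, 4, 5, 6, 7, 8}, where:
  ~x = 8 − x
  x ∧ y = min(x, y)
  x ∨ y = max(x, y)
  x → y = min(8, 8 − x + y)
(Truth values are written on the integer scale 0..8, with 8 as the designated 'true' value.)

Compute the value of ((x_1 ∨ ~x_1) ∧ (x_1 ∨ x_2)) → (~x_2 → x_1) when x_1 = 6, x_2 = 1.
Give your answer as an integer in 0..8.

~x_1 = ~6 = 2
x_1 ∨ ~x_1 = 6 ∨ 2 = 6
x_1 ∨ x_2 = 6 ∨ 1 = 6
(x_1 ∨ ~x_1) ∧ (x_1 ∨ x_2) = 6 ∧ 6 = 6
~x_2 = ~1 = 7
~x_2 → x_1 = 7 → 6 = 7
((x_1 ∨ ~x_1) ∧ (x_1 ∨ x_2)) → (~x_2 → x_1) = 6 → 7 = 8

8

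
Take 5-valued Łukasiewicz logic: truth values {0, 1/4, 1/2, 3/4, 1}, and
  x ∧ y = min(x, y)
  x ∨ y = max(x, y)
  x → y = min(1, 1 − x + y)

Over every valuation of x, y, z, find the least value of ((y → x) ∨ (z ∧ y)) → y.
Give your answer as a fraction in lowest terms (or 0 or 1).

Take x = 0, y = 0, z = 0:
y → x = 0 → 0 = 1
z ∧ y = 0 ∧ 0 = 0
(y → x) ∨ (z ∧ y) = 1 ∨ 0 = 1
((y → x) ∨ (z ∧ y)) → y = 1 → 0 = 0
No assignment yields a value below 0, so this is the minimum.

0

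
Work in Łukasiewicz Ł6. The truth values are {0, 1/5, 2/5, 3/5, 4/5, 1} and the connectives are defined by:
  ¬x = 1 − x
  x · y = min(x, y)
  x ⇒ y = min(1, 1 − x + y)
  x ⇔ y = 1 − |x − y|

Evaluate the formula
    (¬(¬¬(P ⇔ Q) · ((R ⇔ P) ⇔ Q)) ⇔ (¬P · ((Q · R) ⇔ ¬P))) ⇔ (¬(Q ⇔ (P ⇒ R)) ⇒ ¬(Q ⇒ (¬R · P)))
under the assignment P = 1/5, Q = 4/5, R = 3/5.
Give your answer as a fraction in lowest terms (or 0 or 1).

4/5

P ⇔ Q = 1/5 ⇔ 4/5 = 2/5
¬(P ⇔ Q) = ¬2/5 = 3/5
¬¬(P ⇔ Q) = ¬3/5 = 2/5
R ⇔ P = 3/5 ⇔ 1/5 = 3/5
(R ⇔ P) ⇔ Q = 3/5 ⇔ 4/5 = 4/5
¬¬(P ⇔ Q) · ((R ⇔ P) ⇔ Q) = 2/5 · 4/5 = 2/5
¬(¬¬(P ⇔ Q) · ((R ⇔ P) ⇔ Q)) = ¬2/5 = 3/5
¬P = ¬1/5 = 4/5
Q · R = 4/5 · 3/5 = 3/5
¬P = ¬1/5 = 4/5
(Q · R) ⇔ ¬P = 3/5 ⇔ 4/5 = 4/5
¬P · ((Q · R) ⇔ ¬P) = 4/5 · 4/5 = 4/5
¬(¬¬(P ⇔ Q) · ((R ⇔ P) ⇔ Q)) ⇔ (¬P · ((Q · R) ⇔ ¬P)) = 3/5 ⇔ 4/5 = 4/5
P ⇒ R = 1/5 ⇒ 3/5 = 1
Q ⇔ (P ⇒ R) = 4/5 ⇔ 1 = 4/5
¬(Q ⇔ (P ⇒ R)) = ¬4/5 = 1/5
¬R = ¬3/5 = 2/5
¬R · P = 2/5 · 1/5 = 1/5
Q ⇒ (¬R · P) = 4/5 ⇒ 1/5 = 2/5
¬(Q ⇒ (¬R · P)) = ¬2/5 = 3/5
¬(Q ⇔ (P ⇒ R)) ⇒ ¬(Q ⇒ (¬R · P)) = 1/5 ⇒ 3/5 = 1
(¬(¬¬(P ⇔ Q) · ((R ⇔ P) ⇔ Q)) ⇔ (¬P · ((Q · R) ⇔ ¬P))) ⇔ (¬(Q ⇔ (P ⇒ R)) ⇒ ¬(Q ⇒ (¬R · P))) = 4/5 ⇔ 1 = 4/5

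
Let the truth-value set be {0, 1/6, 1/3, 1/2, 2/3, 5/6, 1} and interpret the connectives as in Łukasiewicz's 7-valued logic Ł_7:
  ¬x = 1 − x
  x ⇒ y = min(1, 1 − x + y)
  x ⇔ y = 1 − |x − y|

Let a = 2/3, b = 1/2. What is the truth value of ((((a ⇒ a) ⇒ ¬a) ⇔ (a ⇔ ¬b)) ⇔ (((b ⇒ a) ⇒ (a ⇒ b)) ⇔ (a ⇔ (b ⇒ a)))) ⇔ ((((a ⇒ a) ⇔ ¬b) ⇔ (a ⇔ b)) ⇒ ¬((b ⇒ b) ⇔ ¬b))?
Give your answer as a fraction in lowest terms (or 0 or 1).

a ⇒ a = 2/3 ⇒ 2/3 = 1
¬a = ¬2/3 = 1/3
(a ⇒ a) ⇒ ¬a = 1 ⇒ 1/3 = 1/3
¬b = ¬1/2 = 1/2
a ⇔ ¬b = 2/3 ⇔ 1/2 = 5/6
((a ⇒ a) ⇒ ¬a) ⇔ (a ⇔ ¬b) = 1/3 ⇔ 5/6 = 1/2
b ⇒ a = 1/2 ⇒ 2/3 = 1
a ⇒ b = 2/3 ⇒ 1/2 = 5/6
(b ⇒ a) ⇒ (a ⇒ b) = 1 ⇒ 5/6 = 5/6
b ⇒ a = 1/2 ⇒ 2/3 = 1
a ⇔ (b ⇒ a) = 2/3 ⇔ 1 = 2/3
((b ⇒ a) ⇒ (a ⇒ b)) ⇔ (a ⇔ (b ⇒ a)) = 5/6 ⇔ 2/3 = 5/6
(((a ⇒ a) ⇒ ¬a) ⇔ (a ⇔ ¬b)) ⇔ (((b ⇒ a) ⇒ (a ⇒ b)) ⇔ (a ⇔ (b ⇒ a))) = 1/2 ⇔ 5/6 = 2/3
a ⇒ a = 2/3 ⇒ 2/3 = 1
¬b = ¬1/2 = 1/2
(a ⇒ a) ⇔ ¬b = 1 ⇔ 1/2 = 1/2
a ⇔ b = 2/3 ⇔ 1/2 = 5/6
((a ⇒ a) ⇔ ¬b) ⇔ (a ⇔ b) = 1/2 ⇔ 5/6 = 2/3
b ⇒ b = 1/2 ⇒ 1/2 = 1
¬b = ¬1/2 = 1/2
(b ⇒ b) ⇔ ¬b = 1 ⇔ 1/2 = 1/2
¬((b ⇒ b) ⇔ ¬b) = ¬1/2 = 1/2
(((a ⇒ a) ⇔ ¬b) ⇔ (a ⇔ b)) ⇒ ¬((b ⇒ b) ⇔ ¬b) = 2/3 ⇒ 1/2 = 5/6
((((a ⇒ a) ⇒ ¬a) ⇔ (a ⇔ ¬b)) ⇔ (((b ⇒ a) ⇒ (a ⇒ b)) ⇔ (a ⇔ (b ⇒ a)))) ⇔ ((((a ⇒ a) ⇔ ¬b) ⇔ (a ⇔ b)) ⇒ ¬((b ⇒ b) ⇔ ¬b)) = 2/3 ⇔ 5/6 = 5/6

5/6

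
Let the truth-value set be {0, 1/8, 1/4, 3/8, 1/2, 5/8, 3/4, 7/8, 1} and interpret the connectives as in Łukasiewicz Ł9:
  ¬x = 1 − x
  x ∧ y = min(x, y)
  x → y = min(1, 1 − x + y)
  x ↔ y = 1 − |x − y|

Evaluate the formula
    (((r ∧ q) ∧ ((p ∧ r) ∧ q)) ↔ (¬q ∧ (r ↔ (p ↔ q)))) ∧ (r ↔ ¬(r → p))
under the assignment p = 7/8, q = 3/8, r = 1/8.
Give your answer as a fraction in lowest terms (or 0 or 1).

r ∧ q = 1/8 ∧ 3/8 = 1/8
p ∧ r = 7/8 ∧ 1/8 = 1/8
(p ∧ r) ∧ q = 1/8 ∧ 3/8 = 1/8
(r ∧ q) ∧ ((p ∧ r) ∧ q) = 1/8 ∧ 1/8 = 1/8
¬q = ¬3/8 = 5/8
p ↔ q = 7/8 ↔ 3/8 = 1/2
r ↔ (p ↔ q) = 1/8 ↔ 1/2 = 5/8
¬q ∧ (r ↔ (p ↔ q)) = 5/8 ∧ 5/8 = 5/8
((r ∧ q) ∧ ((p ∧ r) ∧ q)) ↔ (¬q ∧ (r ↔ (p ↔ q))) = 1/8 ↔ 5/8 = 1/2
r → p = 1/8 → 7/8 = 1
¬(r → p) = ¬1 = 0
r ↔ ¬(r → p) = 1/8 ↔ 0 = 7/8
(((r ∧ q) ∧ ((p ∧ r) ∧ q)) ↔ (¬q ∧ (r ↔ (p ↔ q)))) ∧ (r ↔ ¬(r → p)) = 1/2 ∧ 7/8 = 1/2

1/2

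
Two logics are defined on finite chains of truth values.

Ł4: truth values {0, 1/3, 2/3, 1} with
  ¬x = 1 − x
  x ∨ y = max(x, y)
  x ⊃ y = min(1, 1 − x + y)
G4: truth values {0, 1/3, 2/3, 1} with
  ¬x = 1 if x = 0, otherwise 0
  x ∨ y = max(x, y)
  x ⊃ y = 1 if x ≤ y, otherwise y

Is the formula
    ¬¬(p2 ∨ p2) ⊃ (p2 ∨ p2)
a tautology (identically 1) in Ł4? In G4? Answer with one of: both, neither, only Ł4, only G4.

In Ł4: every assignment gives 1 — tautology.
In G4: at p2 = 1/3 the value is 1/3 — not a tautology.

only Ł4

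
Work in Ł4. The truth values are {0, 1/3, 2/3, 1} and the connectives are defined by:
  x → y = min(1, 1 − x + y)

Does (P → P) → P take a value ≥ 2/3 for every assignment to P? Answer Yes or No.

Counterexample: take P = 0.
P → P = 0 → 0 = 1
(P → P) → P = 1 → 0 = 0
This gives 0, which is below 2/3.

No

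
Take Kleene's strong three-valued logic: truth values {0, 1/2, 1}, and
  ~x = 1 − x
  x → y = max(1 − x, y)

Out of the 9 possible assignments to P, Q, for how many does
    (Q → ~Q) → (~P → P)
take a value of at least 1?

5

P = 0, Q = 0 ↦ 0  <
P = 0, Q = 1/2 ↦ 1/2  <
P = 0, Q = 1 ↦ 1  ≥
P = 1/2, Q = 0 ↦ 1/2  <
P = 1/2, Q = 1/2 ↦ 1/2  <
P = 1/2, Q = 1 ↦ 1  ≥
P = 1, Q = 0 ↦ 1  ≥
P = 1, Q = 1/2 ↦ 1  ≥
P = 1, Q = 1 ↦ 1  ≥
So 5 of the 9 assignments meet the threshold.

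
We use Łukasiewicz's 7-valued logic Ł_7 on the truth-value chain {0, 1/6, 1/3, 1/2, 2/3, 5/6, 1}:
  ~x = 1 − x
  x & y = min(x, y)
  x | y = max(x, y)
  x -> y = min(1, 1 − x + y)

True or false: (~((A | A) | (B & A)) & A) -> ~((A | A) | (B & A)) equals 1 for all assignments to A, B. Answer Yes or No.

Yes

At A = 1/3, B = 1/6, for instance:
A | A = 1/3 | 1/3 = 1/3
B & A = 1/6 & 1/3 = 1/6
(A | A) | (B & A) = 1/3 | 1/6 = 1/3
~((A | A) | (B & A)) = ~1/3 = 2/3
~((A | A) | (B & A)) & A = 2/3 & 1/3 = 1/3
(~((A | A) | (B & A)) & A) -> ~((A | A) | (B & A)) = 1/3 -> 2/3 = 1
and checking the remaining 48 assignments likewise gives ≥ 1 in every case.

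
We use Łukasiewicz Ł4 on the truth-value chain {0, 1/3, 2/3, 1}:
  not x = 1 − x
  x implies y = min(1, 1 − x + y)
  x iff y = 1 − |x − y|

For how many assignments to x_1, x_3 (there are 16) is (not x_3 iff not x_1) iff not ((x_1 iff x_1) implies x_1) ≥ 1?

x_1 = 0, x_3 = 0 ↦ 1  ≥
x_1 = 0, x_3 = 1/3 ↦ 2/3  <
x_1 = 0, x_3 = 2/3 ↦ 1/3  <
x_1 = 0, x_3 = 1 ↦ 0  <
x_1 = 1/3, x_3 = 0 ↦ 1  ≥
x_1 = 1/3, x_3 = 1/3 ↦ 2/3  <
x_1 = 1/3, x_3 = 2/3 ↦ 1  ≥
x_1 = 1/3, x_3 = 1 ↦ 2/3  <
x_1 = 2/3, x_3 = 0 ↦ 1  ≥
x_1 = 2/3, x_3 = 1/3 ↦ 2/3  <
x_1 = 2/3, x_3 = 2/3 ↦ 1/3  <
x_1 = 2/3, x_3 = 1 ↦ 2/3  <
x_1 = 1, x_3 = 0 ↦ 1  ≥
x_1 = 1, x_3 = 1/3 ↦ 2/3  <
x_1 = 1, x_3 = 2/3 ↦ 1/3  <
x_1 = 1, x_3 = 1 ↦ 0  <
So 5 of the 16 assignments meet the threshold.

5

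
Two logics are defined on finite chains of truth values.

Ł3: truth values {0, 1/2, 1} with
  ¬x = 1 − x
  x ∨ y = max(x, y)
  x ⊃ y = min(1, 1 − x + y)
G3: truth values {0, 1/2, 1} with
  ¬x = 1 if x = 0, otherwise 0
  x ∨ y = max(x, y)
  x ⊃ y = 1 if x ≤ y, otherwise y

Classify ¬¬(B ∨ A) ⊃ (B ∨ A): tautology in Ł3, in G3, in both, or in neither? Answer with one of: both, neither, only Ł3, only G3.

only Ł3

In Ł3: every assignment gives 1 — tautology.
In G3: at A = 0, B = 1/2 the value is 1/2 — not a tautology.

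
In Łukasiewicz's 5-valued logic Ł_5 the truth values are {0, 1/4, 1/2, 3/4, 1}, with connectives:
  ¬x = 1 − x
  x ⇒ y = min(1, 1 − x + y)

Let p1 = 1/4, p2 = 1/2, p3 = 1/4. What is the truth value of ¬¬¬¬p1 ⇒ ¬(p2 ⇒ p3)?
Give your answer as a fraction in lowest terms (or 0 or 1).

¬p1 = ¬1/4 = 3/4
¬¬p1 = ¬3/4 = 1/4
¬¬¬p1 = ¬1/4 = 3/4
¬¬¬¬p1 = ¬3/4 = 1/4
p2 ⇒ p3 = 1/2 ⇒ 1/4 = 3/4
¬(p2 ⇒ p3) = ¬3/4 = 1/4
¬¬¬¬p1 ⇒ ¬(p2 ⇒ p3) = 1/4 ⇒ 1/4 = 1

1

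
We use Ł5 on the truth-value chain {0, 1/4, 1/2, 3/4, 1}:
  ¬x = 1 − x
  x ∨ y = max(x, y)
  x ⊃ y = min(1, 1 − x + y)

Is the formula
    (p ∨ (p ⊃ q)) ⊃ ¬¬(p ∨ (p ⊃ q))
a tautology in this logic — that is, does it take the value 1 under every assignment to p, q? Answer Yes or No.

Yes

At p = 3/4, q = 3/4, for instance:
p ⊃ q = 3/4 ⊃ 3/4 = 1
p ∨ (p ⊃ q) = 3/4 ∨ 1 = 1
¬(p ∨ (p ⊃ q)) = ¬1 = 0
¬¬(p ∨ (p ⊃ q)) = ¬0 = 1
(p ∨ (p ⊃ q)) ⊃ ¬¬(p ∨ (p ⊃ q)) = 1 ⊃ 1 = 1
and checking the remaining 24 assignments likewise gives ≥ 1 in every case.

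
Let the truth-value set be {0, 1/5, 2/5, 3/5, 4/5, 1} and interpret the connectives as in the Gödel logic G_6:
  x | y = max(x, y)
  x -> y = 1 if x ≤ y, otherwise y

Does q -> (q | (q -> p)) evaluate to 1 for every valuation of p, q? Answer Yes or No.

At p = 3/5, q = 0, for instance:
q -> p = 0 -> 3/5 = 1
q | (q -> p) = 0 | 1 = 1
q -> (q | (q -> p)) = 0 -> 1 = 1
and checking the remaining 35 assignments likewise gives ≥ 1 in every case.

Yes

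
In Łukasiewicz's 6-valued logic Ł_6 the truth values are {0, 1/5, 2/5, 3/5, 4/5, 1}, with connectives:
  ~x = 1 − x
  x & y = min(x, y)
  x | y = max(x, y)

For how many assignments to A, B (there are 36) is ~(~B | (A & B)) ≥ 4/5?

value 1: 1 assignment (counts)
value 4/5: 3 assignments (counts)
value 3/5: 5 assignments
value 2/5: 11 assignments
value 1/5: 9 assignments
value 0: 7 assignments
So 4 of the 36 assignments meet the threshold.

4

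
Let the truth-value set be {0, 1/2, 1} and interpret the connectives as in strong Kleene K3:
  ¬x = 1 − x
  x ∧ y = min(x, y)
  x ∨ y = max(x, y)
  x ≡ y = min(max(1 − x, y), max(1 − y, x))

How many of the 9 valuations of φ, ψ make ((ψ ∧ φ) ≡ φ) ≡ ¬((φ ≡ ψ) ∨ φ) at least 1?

2

φ = 0, ψ = 0 ↦ 0  <
φ = 0, ψ = 1/2 ↦ 1/2  <
φ = 0, ψ = 1 ↦ 1  ≥
φ = 1/2, ψ = 0 ↦ 1/2  <
φ = 1/2, ψ = 1/2 ↦ 1/2  <
φ = 1/2, ψ = 1 ↦ 1/2  <
φ = 1, ψ = 0 ↦ 1  ≥
φ = 1, ψ = 1/2 ↦ 1/2  <
φ = 1, ψ = 1 ↦ 0  <
So 2 of the 9 assignments meet the threshold.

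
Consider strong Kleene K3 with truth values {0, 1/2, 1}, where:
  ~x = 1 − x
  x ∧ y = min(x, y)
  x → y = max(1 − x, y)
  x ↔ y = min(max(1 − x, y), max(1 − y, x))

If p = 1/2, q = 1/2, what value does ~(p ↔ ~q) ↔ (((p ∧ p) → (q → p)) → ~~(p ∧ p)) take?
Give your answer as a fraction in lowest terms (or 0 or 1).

1/2

~q = ~1/2 = 1/2
p ↔ ~q = 1/2 ↔ 1/2 = 1/2
~(p ↔ ~q) = ~1/2 = 1/2
p ∧ p = 1/2 ∧ 1/2 = 1/2
q → p = 1/2 → 1/2 = 1/2
(p ∧ p) → (q → p) = 1/2 → 1/2 = 1/2
p ∧ p = 1/2 ∧ 1/2 = 1/2
~(p ∧ p) = ~1/2 = 1/2
~~(p ∧ p) = ~1/2 = 1/2
((p ∧ p) → (q → p)) → ~~(p ∧ p) = 1/2 → 1/2 = 1/2
~(p ↔ ~q) ↔ (((p ∧ p) → (q → p)) → ~~(p ∧ p)) = 1/2 ↔ 1/2 = 1/2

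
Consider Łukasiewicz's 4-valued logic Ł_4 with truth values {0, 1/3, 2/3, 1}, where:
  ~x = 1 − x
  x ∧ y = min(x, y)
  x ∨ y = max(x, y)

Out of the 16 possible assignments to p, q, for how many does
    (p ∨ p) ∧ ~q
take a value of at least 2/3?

p = 0, q = 0 ↦ 0  <
p = 0, q = 1/3 ↦ 0  <
p = 0, q = 2/3 ↦ 0  <
p = 0, q = 1 ↦ 0  <
p = 1/3, q = 0 ↦ 1/3  <
p = 1/3, q = 1/3 ↦ 1/3  <
p = 1/3, q = 2/3 ↦ 1/3  <
p = 1/3, q = 1 ↦ 0  <
p = 2/3, q = 0 ↦ 2/3  ≥
p = 2/3, q = 1/3 ↦ 2/3  ≥
p = 2/3, q = 2/3 ↦ 1/3  <
p = 2/3, q = 1 ↦ 0  <
p = 1, q = 0 ↦ 1  ≥
p = 1, q = 1/3 ↦ 2/3  ≥
p = 1, q = 2/3 ↦ 1/3  <
p = 1, q = 1 ↦ 0  <
So 4 of the 16 assignments meet the threshold.

4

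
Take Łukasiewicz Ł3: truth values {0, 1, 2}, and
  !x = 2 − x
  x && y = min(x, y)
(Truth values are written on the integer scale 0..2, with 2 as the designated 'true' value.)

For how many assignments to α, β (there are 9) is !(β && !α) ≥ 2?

5

α = 0, β = 0 ↦ 2  ≥
α = 0, β = 1 ↦ 1  <
α = 0, β = 2 ↦ 0  <
α = 1, β = 0 ↦ 2  ≥
α = 1, β = 1 ↦ 1  <
α = 1, β = 2 ↦ 1  <
α = 2, β = 0 ↦ 2  ≥
α = 2, β = 1 ↦ 2  ≥
α = 2, β = 2 ↦ 2  ≥
So 5 of the 9 assignments meet the threshold.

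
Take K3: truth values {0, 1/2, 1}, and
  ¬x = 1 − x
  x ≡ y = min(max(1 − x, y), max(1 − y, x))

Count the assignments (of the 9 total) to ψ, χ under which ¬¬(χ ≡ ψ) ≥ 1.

2

ψ = 0, χ = 0 ↦ 1  ≥
ψ = 0, χ = 1/2 ↦ 1/2  <
ψ = 0, χ = 1 ↦ 0  <
ψ = 1/2, χ = 0 ↦ 1/2  <
ψ = 1/2, χ = 1/2 ↦ 1/2  <
ψ = 1/2, χ = 1 ↦ 1/2  <
ψ = 1, χ = 0 ↦ 0  <
ψ = 1, χ = 1/2 ↦ 1/2  <
ψ = 1, χ = 1 ↦ 1  ≥
So 2 of the 9 assignments meet the threshold.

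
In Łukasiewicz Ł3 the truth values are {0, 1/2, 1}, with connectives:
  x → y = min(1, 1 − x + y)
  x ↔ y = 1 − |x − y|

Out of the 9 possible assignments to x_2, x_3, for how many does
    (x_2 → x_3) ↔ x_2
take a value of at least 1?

x_2 = 0, x_3 = 0 ↦ 0  <
x_2 = 0, x_3 = 1/2 ↦ 0  <
x_2 = 0, x_3 = 1 ↦ 0  <
x_2 = 1/2, x_3 = 0 ↦ 1  ≥
x_2 = 1/2, x_3 = 1/2 ↦ 1/2  <
x_2 = 1/2, x_3 = 1 ↦ 1/2  <
x_2 = 1, x_3 = 0 ↦ 0  <
x_2 = 1, x_3 = 1/2 ↦ 1/2  <
x_2 = 1, x_3 = 1 ↦ 1  ≥
So 2 of the 9 assignments meet the threshold.

2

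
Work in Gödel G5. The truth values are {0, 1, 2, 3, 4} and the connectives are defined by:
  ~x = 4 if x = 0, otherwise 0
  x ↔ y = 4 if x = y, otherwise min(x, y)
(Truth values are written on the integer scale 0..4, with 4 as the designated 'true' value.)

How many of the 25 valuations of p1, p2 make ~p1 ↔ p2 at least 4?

5

value 4: 5 assignments (counts)
value 3: 1 assignment
value 2: 1 assignment
value 1: 1 assignment
value 0: 17 assignments
So 5 of the 25 assignments meet the threshold.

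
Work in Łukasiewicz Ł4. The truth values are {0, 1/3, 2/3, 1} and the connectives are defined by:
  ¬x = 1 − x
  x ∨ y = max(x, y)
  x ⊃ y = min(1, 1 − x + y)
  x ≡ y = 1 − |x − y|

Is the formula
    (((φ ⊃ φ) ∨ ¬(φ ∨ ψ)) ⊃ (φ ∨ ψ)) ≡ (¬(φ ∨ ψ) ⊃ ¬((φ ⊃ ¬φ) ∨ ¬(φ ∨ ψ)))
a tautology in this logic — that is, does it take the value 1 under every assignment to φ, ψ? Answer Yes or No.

Counterexample: take φ = 2/3, ψ = 0.
φ ⊃ φ = 2/3 ⊃ 2/3 = 1
φ ∨ ψ = 2/3 ∨ 0 = 2/3
¬(φ ∨ ψ) = ¬2/3 = 1/3
(φ ⊃ φ) ∨ ¬(φ ∨ ψ) = 1 ∨ 1/3 = 1
φ ∨ ψ = 2/3 ∨ 0 = 2/3
((φ ⊃ φ) ∨ ¬(φ ∨ ψ)) ⊃ (φ ∨ ψ) = 1 ⊃ 2/3 = 2/3
φ ∨ ψ = 2/3 ∨ 0 = 2/3
¬(φ ∨ ψ) = ¬2/3 = 1/3
¬φ = ¬2/3 = 1/3
φ ⊃ ¬φ = 2/3 ⊃ 1/3 = 2/3
φ ∨ ψ = 2/3 ∨ 0 = 2/3
¬(φ ∨ ψ) = ¬2/3 = 1/3
(φ ⊃ ¬φ) ∨ ¬(φ ∨ ψ) = 2/3 ∨ 1/3 = 2/3
¬((φ ⊃ ¬φ) ∨ ¬(φ ∨ ψ)) = ¬2/3 = 1/3
¬(φ ∨ ψ) ⊃ ¬((φ ⊃ ¬φ) ∨ ¬(φ ∨ ψ)) = 1/3 ⊃ 1/3 = 1
(((φ ⊃ φ) ∨ ¬(φ ∨ ψ)) ⊃ (φ ∨ ψ)) ≡ (¬(φ ∨ ψ) ⊃ ¬((φ ⊃ ¬φ) ∨ ¬(φ ∨ ψ))) = 2/3 ≡ 1 = 2/3
This gives 2/3 ≠ 1.

No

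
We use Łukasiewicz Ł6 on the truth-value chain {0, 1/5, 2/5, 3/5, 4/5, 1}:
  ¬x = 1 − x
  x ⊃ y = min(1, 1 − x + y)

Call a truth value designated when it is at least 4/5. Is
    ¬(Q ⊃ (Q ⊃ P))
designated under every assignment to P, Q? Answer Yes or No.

Counterexample: take P = 0, Q = 0.
Q ⊃ P = 0 ⊃ 0 = 1
Q ⊃ (Q ⊃ P) = 0 ⊃ 1 = 1
¬(Q ⊃ (Q ⊃ P)) = ¬1 = 0
This gives 0, which is below 4/5.

No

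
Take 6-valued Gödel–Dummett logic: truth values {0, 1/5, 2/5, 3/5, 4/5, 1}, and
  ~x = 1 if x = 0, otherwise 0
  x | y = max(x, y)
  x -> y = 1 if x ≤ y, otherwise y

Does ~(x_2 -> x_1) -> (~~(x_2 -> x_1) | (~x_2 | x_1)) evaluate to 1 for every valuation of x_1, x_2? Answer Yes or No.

No

Counterexample: take x_1 = 0, x_2 = 1/5.
x_2 -> x_1 = 1/5 -> 0 = 0
~(x_2 -> x_1) = ~0 = 1
x_2 -> x_1 = 1/5 -> 0 = 0
~(x_2 -> x_1) = ~0 = 1
~~(x_2 -> x_1) = ~1 = 0
~x_2 = ~1/5 = 0
~x_2 | x_1 = 0 | 0 = 0
~~(x_2 -> x_1) | (~x_2 | x_1) = 0 | 0 = 0
~(x_2 -> x_1) -> (~~(x_2 -> x_1) | (~x_2 | x_1)) = 1 -> 0 = 0
This gives 0 ≠ 1.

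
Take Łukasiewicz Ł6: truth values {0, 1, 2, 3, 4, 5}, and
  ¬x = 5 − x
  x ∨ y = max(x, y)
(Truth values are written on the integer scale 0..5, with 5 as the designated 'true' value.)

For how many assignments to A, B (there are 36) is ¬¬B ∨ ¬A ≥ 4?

value 5: 11 assignments (counts)
value 4: 9 assignments (counts)
value 3: 7 assignments
value 2: 5 assignments
value 1: 3 assignments
value 0: 1 assignment
So 20 of the 36 assignments meet the threshold.

20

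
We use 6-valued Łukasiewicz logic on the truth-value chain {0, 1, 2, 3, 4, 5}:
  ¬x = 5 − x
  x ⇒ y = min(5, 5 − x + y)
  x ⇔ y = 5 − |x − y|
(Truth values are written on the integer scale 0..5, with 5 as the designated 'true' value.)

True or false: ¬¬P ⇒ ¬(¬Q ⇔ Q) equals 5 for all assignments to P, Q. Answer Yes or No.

No

Counterexample: take P = 2, Q = 2.
¬P = ¬2 = 3
¬¬P = ¬3 = 2
¬Q = ¬2 = 3
¬Q ⇔ Q = 3 ⇔ 2 = 4
¬(¬Q ⇔ Q) = ¬4 = 1
¬¬P ⇒ ¬(¬Q ⇔ Q) = 2 ⇒ 1 = 4
This gives 4 ≠ 5.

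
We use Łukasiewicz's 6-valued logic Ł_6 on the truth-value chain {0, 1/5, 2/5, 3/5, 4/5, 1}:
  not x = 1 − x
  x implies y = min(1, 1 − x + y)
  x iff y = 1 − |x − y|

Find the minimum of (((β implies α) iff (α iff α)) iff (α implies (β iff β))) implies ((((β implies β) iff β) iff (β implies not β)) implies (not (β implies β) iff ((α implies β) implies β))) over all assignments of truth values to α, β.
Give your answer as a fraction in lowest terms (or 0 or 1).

1/5

Take α = 1, β = 3/5:
β implies α = 3/5 implies 1 = 1
α iff α = 1 iff 1 = 1
(β implies α) iff (α iff α) = 1 iff 1 = 1
β iff β = 3/5 iff 3/5 = 1
α implies (β iff β) = 1 implies 1 = 1
((β implies α) iff (α iff α)) iff (α implies (β iff β)) = 1 iff 1 = 1
β implies β = 3/5 implies 3/5 = 1
(β implies β) iff β = 1 iff 3/5 = 3/5
not β = not 3/5 = 2/5
β implies not β = 3/5 implies 2/5 = 4/5
((β implies β) iff β) iff (β implies not β) = 3/5 iff 4/5 = 4/5
β implies β = 3/5 implies 3/5 = 1
not (β implies β) = not 1 = 0
α implies β = 1 implies 3/5 = 3/5
(α implies β) implies β = 3/5 implies 3/5 = 1
not (β implies β) iff ((α implies β) implies β) = 0 iff 1 = 0
(((β implies β) iff β) iff (β implies not β)) implies (not (β implies β) iff ((α implies β) implies β)) = 4/5 implies 0 = 1/5
(((β implies α) iff (α iff α)) iff (α implies (β iff β))) implies ((((β implies β) iff β) iff (β implies not β)) implies (not (β implies β) iff ((α implies β) implies β))) = 1 implies 1/5 = 1/5
No assignment yields a value below 1/5, so this is the minimum.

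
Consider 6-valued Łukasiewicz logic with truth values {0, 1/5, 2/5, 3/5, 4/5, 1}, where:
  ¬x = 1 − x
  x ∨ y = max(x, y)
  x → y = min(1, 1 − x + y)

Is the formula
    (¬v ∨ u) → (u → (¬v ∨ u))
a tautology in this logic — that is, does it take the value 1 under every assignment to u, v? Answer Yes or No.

Yes

At u = 1/5, v = 1, for instance:
¬v = ¬1 = 0
¬v ∨ u = 0 ∨ 1/5 = 1/5
u → (¬v ∨ u) = 1/5 → 1/5 = 1
(¬v ∨ u) → (u → (¬v ∨ u)) = 1/5 → 1 = 1
and checking the remaining 35 assignments likewise gives ≥ 1 in every case.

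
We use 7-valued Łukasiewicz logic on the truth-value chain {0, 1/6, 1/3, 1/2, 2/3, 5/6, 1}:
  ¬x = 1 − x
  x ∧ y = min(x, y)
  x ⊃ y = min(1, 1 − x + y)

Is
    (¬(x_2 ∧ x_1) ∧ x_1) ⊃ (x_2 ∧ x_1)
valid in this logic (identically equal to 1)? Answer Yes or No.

Counterexample: take x_1 = 1/6, x_2 = 0.
x_2 ∧ x_1 = 0 ∧ 1/6 = 0
¬(x_2 ∧ x_1) = ¬0 = 1
¬(x_2 ∧ x_1) ∧ x_1 = 1 ∧ 1/6 = 1/6
x_2 ∧ x_1 = 0 ∧ 1/6 = 0
(¬(x_2 ∧ x_1) ∧ x_1) ⊃ (x_2 ∧ x_1) = 1/6 ⊃ 0 = 5/6
This gives 5/6 ≠ 1.

No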